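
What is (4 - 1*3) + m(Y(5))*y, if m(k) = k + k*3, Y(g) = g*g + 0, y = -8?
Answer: -799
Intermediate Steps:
Y(g) = g² (Y(g) = g² + 0 = g²)
m(k) = 4*k (m(k) = k + 3*k = 4*k)
(4 - 1*3) + m(Y(5))*y = (4 - 1*3) + (4*5²)*(-8) = (4 - 3) + (4*25)*(-8) = 1 + 100*(-8) = 1 - 800 = -799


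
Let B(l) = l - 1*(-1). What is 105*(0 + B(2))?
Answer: 315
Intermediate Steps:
B(l) = 1 + l (B(l) = l + 1 = 1 + l)
105*(0 + B(2)) = 105*(0 + (1 + 2)) = 105*(0 + 3) = 105*3 = 315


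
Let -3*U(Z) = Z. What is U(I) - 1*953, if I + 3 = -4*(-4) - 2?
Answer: -2870/3 ≈ -956.67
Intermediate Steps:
I = 11 (I = -3 + (-4*(-4) - 2) = -3 + (16 - 2) = -3 + 14 = 11)
U(Z) = -Z/3
U(I) - 1*953 = -1/3*11 - 1*953 = -11/3 - 953 = -2870/3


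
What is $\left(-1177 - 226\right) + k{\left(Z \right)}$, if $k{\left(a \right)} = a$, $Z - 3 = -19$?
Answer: $-1419$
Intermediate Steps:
$Z = -16$ ($Z = 3 - 19 = -16$)
$\left(-1177 - 226\right) + k{\left(Z \right)} = \left(-1177 - 226\right) - 16 = -1403 - 16 = -1419$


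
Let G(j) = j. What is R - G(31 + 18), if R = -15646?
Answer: -15695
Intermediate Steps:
R - G(31 + 18) = -15646 - (31 + 18) = -15646 - 1*49 = -15646 - 49 = -15695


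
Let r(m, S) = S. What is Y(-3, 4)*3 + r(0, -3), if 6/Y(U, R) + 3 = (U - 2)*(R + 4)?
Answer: -147/43 ≈ -3.4186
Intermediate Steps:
Y(U, R) = 6/(-3 + (-2 + U)*(4 + R)) (Y(U, R) = 6/(-3 + (U - 2)*(R + 4)) = 6/(-3 + (-2 + U)*(4 + R)))
Y(-3, 4)*3 + r(0, -3) = (6/(-11 - 2*4 + 4*(-3) + 4*(-3)))*3 - 3 = (6/(-11 - 8 - 12 - 12))*3 - 3 = (6/(-43))*3 - 3 = (6*(-1/43))*3 - 3 = -6/43*3 - 3 = -18/43 - 3 = -147/43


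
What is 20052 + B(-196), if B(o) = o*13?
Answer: 17504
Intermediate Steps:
B(o) = 13*o
20052 + B(-196) = 20052 + 13*(-196) = 20052 - 2548 = 17504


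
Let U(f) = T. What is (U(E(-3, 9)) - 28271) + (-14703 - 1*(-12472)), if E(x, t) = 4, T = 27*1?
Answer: -30475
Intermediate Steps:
T = 27
U(f) = 27
(U(E(-3, 9)) - 28271) + (-14703 - 1*(-12472)) = (27 - 28271) + (-14703 - 1*(-12472)) = -28244 + (-14703 + 12472) = -28244 - 2231 = -30475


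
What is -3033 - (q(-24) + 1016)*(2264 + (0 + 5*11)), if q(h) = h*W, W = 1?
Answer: -2303481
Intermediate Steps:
q(h) = h (q(h) = h*1 = h)
-3033 - (q(-24) + 1016)*(2264 + (0 + 5*11)) = -3033 - (-24 + 1016)*(2264 + (0 + 5*11)) = -3033 - 992*(2264 + (0 + 55)) = -3033 - 992*(2264 + 55) = -3033 - 992*2319 = -3033 - 1*2300448 = -3033 - 2300448 = -2303481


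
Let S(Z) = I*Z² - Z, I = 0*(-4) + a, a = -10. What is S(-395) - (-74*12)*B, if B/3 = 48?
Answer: -1431983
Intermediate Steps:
I = -10 (I = 0*(-4) - 10 = 0 - 10 = -10)
B = 144 (B = 3*48 = 144)
S(Z) = -Z - 10*Z² (S(Z) = -10*Z² - Z = -Z - 10*Z²)
S(-395) - (-74*12)*B = -1*(-395)*(1 + 10*(-395)) - (-74*12)*144 = -1*(-395)*(1 - 3950) - (-888)*144 = -1*(-395)*(-3949) - 1*(-127872) = -1559855 + 127872 = -1431983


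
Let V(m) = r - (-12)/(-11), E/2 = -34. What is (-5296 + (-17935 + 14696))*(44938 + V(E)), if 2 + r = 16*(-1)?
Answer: -4217211780/11 ≈ -3.8338e+8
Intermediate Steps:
E = -68 (E = 2*(-34) = -68)
r = -18 (r = -2 + 16*(-1) = -2 - 16 = -18)
V(m) = -210/11 (V(m) = -18 - (-12)/(-11) = -18 - (-12)*(-1)/11 = -18 - 1*12/11 = -18 - 12/11 = -210/11)
(-5296 + (-17935 + 14696))*(44938 + V(E)) = (-5296 + (-17935 + 14696))*(44938 - 210/11) = (-5296 - 3239)*(494108/11) = -8535*494108/11 = -4217211780/11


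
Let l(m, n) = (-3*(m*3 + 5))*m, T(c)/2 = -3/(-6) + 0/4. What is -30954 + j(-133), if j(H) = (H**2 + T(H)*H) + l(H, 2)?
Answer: -170604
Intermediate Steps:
T(c) = 1 (T(c) = 2*(-3/(-6) + 0/4) = 2*(-3*(-1/6) + 0*(1/4)) = 2*(1/2 + 0) = 2*(1/2) = 1)
l(m, n) = m*(-15 - 9*m) (l(m, n) = (-3*(3*m + 5))*m = (-3*(5 + 3*m))*m = (-15 - 9*m)*m = m*(-15 - 9*m))
j(H) = H + H**2 - 3*H*(5 + 3*H) (j(H) = (H**2 + 1*H) - 3*H*(5 + 3*H) = (H**2 + H) - 3*H*(5 + 3*H) = (H + H**2) - 3*H*(5 + 3*H) = H + H**2 - 3*H*(5 + 3*H))
-30954 + j(-133) = -30954 + 2*(-133)*(-7 - 4*(-133)) = -30954 + 2*(-133)*(-7 + 532) = -30954 + 2*(-133)*525 = -30954 - 139650 = -170604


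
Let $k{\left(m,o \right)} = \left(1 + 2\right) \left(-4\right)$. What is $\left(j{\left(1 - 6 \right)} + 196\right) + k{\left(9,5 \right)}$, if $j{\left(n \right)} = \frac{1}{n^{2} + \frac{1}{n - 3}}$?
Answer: $\frac{36624}{199} \approx 184.04$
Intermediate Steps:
$k{\left(m,o \right)} = -12$ ($k{\left(m,o \right)} = 3 \left(-4\right) = -12$)
$j{\left(n \right)} = \frac{1}{n^{2} + \frac{1}{-3 + n}}$
$\left(j{\left(1 - 6 \right)} + 196\right) + k{\left(9,5 \right)} = \left(\frac{-3 + \left(1 - 6\right)}{1 + \left(1 - 6\right)^{3} - 3 \left(1 - 6\right)^{2}} + 196\right) - 12 = \left(\frac{-3 - 5}{1 + \left(-5\right)^{3} - 3 \left(-5\right)^{2}} + 196\right) - 12 = \left(\frac{1}{1 - 125 - 75} \left(-8\right) + 196\right) - 12 = \left(\frac{1}{-199} \left(-8\right) + 196\right) - 12 = \left(\left(- \frac{1}{199}\right) \left(-8\right) + 196\right) - 12 = \left(\frac{8}{199} + 196\right) - 12 = \frac{39012}{199} - 12 = \frac{36624}{199}$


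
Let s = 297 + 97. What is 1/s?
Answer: 1/394 ≈ 0.0025381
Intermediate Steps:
s = 394
1/s = 1/394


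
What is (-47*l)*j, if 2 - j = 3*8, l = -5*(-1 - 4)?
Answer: 25850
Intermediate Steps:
l = 25 (l = -5*(-5) = 25)
j = -22 (j = 2 - 3*8 = 2 - 1*24 = 2 - 24 = -22)
(-47*l)*j = -47*25*(-22) = -1175*(-22) = 25850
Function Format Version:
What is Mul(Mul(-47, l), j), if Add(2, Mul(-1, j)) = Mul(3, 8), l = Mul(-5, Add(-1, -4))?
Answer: 25850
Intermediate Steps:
l = 25 (l = Mul(-5, -5) = 25)
j = -22 (j = Add(2, Mul(-1, Mul(3, 8))) = Add(2, Mul(-1, 24)) = Add(2, -24) = -22)
Mul(Mul(-47, l), j) = Mul(Mul(-47, 25), -22) = Mul(-1175, -22) = 25850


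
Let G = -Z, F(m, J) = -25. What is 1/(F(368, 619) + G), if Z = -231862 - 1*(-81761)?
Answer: 1/150076 ≈ 6.6633e-6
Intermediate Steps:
Z = -150101 (Z = -231862 + 81761 = -150101)
G = 150101 (G = -1*(-150101) = 150101)
1/(F(368, 619) + G) = 1/(-25 + 150101) = 1/150076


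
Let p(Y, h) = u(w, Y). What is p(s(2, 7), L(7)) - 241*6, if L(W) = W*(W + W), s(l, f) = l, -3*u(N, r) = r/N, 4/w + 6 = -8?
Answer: -4331/3 ≈ -1443.7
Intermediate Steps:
w = -2/7 (w = 4/(-6 - 8) = 4/(-14) = 4*(-1/14) = -2/7 ≈ -0.28571)
u(N, r) = -r/(3*N)
L(W) = 2*W² (L(W) = W*(2*W) = 2*W²)
p(Y, h) = 7*Y/6 (p(Y, h) = -Y/(3*(-2/7)) = -⅓*Y*(-7/2) = 7*Y/6)
p(s(2, 7), L(7)) - 241*6 = (7/6)*2 - 241*6 = 7/3 - 1446 = -4331/3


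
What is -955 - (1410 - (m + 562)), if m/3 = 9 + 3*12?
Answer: -1668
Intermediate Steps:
m = 135 (m = 3*(9 + 3*12) = 3*(9 + 36) = 3*45 = 135)
-955 - (1410 - (m + 562)) = -955 - (1410 - (135 + 562)) = -955 - (1410 - 1*697) = -955 - (1410 - 697) = -955 - 1*713 = -955 - 713 = -1668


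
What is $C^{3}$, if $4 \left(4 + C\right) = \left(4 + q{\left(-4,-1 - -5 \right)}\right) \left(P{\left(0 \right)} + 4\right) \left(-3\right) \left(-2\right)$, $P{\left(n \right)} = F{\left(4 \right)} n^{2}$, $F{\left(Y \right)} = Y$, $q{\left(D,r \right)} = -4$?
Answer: $-64$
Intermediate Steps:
$P{\left(n \right)} = 4 n^{2}$
$C = -4$ ($C = -4 + \frac{\left(4 - 4\right) \left(4 \cdot 0^{2} + 4\right) \left(-3\right) \left(-2\right)}{4} = -4 + \frac{0 \left(4 \cdot 0 + 4\right) \left(-3\right) \left(-2\right)}{4} = -4 + \frac{0 \left(0 + 4\right) \left(-3\right) \left(-2\right)}{4} = -4 + \frac{0 \cdot 4 \left(-3\right) \left(-2\right)}{4} = -4 + \frac{0 \left(-3\right) \left(-2\right)}{4} = -4 + \frac{0 \left(-2\right)}{4} = -4 + \frac{1}{4} \cdot 0 = -4 + 0 = -4$)
$C^{3} = \left(-4\right)^{3} = -64$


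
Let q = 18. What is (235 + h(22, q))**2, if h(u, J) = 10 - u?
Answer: 49729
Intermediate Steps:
(235 + h(22, q))**2 = (235 + (10 - 1*22))**2 = (235 + (10 - 22))**2 = (235 - 12)**2 = 223**2 = 49729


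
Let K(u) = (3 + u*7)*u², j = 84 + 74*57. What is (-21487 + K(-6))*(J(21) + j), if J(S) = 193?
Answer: -102895045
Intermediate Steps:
j = 4302 (j = 84 + 4218 = 4302)
K(u) = u²*(3 + 7*u) (K(u) = (3 + 7*u)*u² = u²*(3 + 7*u))
(-21487 + K(-6))*(J(21) + j) = (-21487 + (-6)²*(3 + 7*(-6)))*(193 + 4302) = (-21487 + 36*(3 - 42))*4495 = (-21487 + 36*(-39))*4495 = (-21487 - 1404)*4495 = -22891*4495 = -102895045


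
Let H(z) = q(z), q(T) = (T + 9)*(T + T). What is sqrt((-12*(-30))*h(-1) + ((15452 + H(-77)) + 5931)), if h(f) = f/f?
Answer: sqrt(32215) ≈ 179.49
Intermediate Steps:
q(T) = 2*T*(9 + T) (q(T) = (9 + T)*(2*T) = 2*T*(9 + T))
H(z) = 2*z*(9 + z)
h(f) = 1
sqrt((-12*(-30))*h(-1) + ((15452 + H(-77)) + 5931)) = sqrt(-12*(-30)*1 + ((15452 + 2*(-77)*(9 - 77)) + 5931)) = sqrt(360*1 + ((15452 + 2*(-77)*(-68)) + 5931)) = sqrt(360 + ((15452 + 10472) + 5931)) = sqrt(360 + (25924 + 5931)) = sqrt(360 + 31855) = sqrt(32215)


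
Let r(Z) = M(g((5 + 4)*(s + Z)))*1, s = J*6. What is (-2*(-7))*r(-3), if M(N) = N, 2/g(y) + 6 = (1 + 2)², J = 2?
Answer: 28/3 ≈ 9.3333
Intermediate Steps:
s = 12 (s = 2*6 = 12)
g(y) = ⅔ (g(y) = 2/(-6 + (1 + 2)²) = 2/(-6 + 3²) = 2/(-6 + 9) = 2/3 = 2*(⅓) = ⅔)
r(Z) = ⅔ (r(Z) = (⅔)*1 = ⅔)
(-2*(-7))*r(-3) = -2*(-7)*(⅔) = 14*(⅔) = 28/3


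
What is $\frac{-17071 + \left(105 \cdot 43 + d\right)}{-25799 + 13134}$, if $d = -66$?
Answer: $\frac{12622}{12665} \approx 0.9966$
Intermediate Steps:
$\frac{-17071 + \left(105 \cdot 43 + d\right)}{-25799 + 13134} = \frac{-17071 + \left(105 \cdot 43 - 66\right)}{-25799 + 13134} = \frac{-17071 + \left(4515 - 66\right)}{-12665} = \left(-17071 + 4449\right) \left(- \frac{1}{12665}\right) = \left(-12622\right) \left(- \frac{1}{12665}\right) = \frac{12622}{12665}$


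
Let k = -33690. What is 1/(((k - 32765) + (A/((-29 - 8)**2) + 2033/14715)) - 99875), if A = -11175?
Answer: -20144835/3350852062498 ≈ -6.0119e-6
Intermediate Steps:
1/(((k - 32765) + (A/((-29 - 8)**2) + 2033/14715)) - 99875) = 1/(((-33690 - 32765) + (-11175/(-29 - 8)**2 + 2033/14715)) - 99875) = 1/((-66455 + (-11175/((-37)**2) + 2033*(1/14715))) - 99875) = 1/((-66455 + (-11175/1369 + 2033/14715)) - 99875) = 1/((-66455 - 161656948/20144835) - 99875) = 1/(-1338886666873/20144835 - 99875) = 1/(-3350852062498/20144835) = -20144835/3350852062498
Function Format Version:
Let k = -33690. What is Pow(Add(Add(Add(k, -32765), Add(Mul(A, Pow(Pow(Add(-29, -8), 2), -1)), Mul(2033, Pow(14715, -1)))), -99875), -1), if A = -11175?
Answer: Rational(-20144835, 3350852062498) ≈ -6.0119e-6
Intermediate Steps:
Pow(Add(Add(Add(k, -32765), Add(Mul(A, Pow(Pow(Add(-29, -8), 2), -1)), Mul(2033, Pow(14715, -1)))), -99875), -1) = Pow(Add(Add(Add(-33690, -32765), Add(Mul(-11175, Pow(Pow(Add(-29, -8), 2), -1)), Mul(2033, Pow(14715, -1)))), -99875), -1) = Pow(Add(Add(-66455, Add(Mul(-11175, Pow(Pow(-37, 2), -1)), Mul(2033, Rational(1, 14715)))), -99875), -1) = Pow(Add(Add(-66455, Add(Mul(-11175, Pow(1369, -1)), Rational(2033, 14715))), -99875), -1) = Pow(Add(Add(-66455, Add(Mul(-11175, Rational(1, 1369)), Rational(2033, 14715))), -99875), -1) = Pow(Add(Add(-66455, Add(Rational(-11175, 1369), Rational(2033, 14715))), -99875), -1) = Pow(Add(Add(-66455, Rational(-161656948, 20144835)), -99875), -1) = Pow(Add(Rational(-1338886666873, 20144835), -99875), -1) = Pow(Rational(-3350852062498, 20144835), -1) = Rational(-20144835, 3350852062498)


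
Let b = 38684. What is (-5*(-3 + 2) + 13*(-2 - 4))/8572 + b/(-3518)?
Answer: -165928031/15078148 ≈ -11.005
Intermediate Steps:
(-5*(-3 + 2) + 13*(-2 - 4))/8572 + b/(-3518) = (-5*(-3 + 2) + 13*(-2 - 4))/8572 + 38684/(-3518) = (-5*(-1) + 13*(-6))*(1/8572) + 38684*(-1/3518) = (5 - 78)*(1/8572) - 19342/1759 = -73*1/8572 - 19342/1759 = -73/8572 - 19342/1759 = -165928031/15078148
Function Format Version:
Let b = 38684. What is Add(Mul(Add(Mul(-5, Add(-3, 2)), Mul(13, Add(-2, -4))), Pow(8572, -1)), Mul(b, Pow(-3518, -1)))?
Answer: Rational(-165928031, 15078148) ≈ -11.005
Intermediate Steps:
Add(Mul(Add(Mul(-5, Add(-3, 2)), Mul(13, Add(-2, -4))), Pow(8572, -1)), Mul(b, Pow(-3518, -1))) = Add(Mul(Add(Mul(-5, Add(-3, 2)), Mul(13, Add(-2, -4))), Pow(8572, -1)), Mul(38684, Pow(-3518, -1))) = Add(Mul(Add(Mul(-5, -1), Mul(13, -6)), Rational(1, 8572)), Mul(38684, Rational(-1, 3518))) = Add(Mul(Add(5, -78), Rational(1, 8572)), Rational(-19342, 1759)) = Add(Mul(-73, Rational(1, 8572)), Rational(-19342, 1759)) = Add(Rational(-73, 8572), Rational(-19342, 1759)) = Rational(-165928031, 15078148)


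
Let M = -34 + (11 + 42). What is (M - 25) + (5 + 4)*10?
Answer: 84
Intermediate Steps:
M = 19 (M = -34 + 53 = 19)
(M - 25) + (5 + 4)*10 = (19 - 25) + (5 + 4)*10 = -6 + 9*10 = -6 + 90 = 84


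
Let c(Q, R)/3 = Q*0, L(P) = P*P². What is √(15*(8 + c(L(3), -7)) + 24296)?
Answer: 4*√1526 ≈ 156.26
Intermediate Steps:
L(P) = P³
c(Q, R) = 0 (c(Q, R) = 3*(Q*0) = 3*0 = 0)
√(15*(8 + c(L(3), -7)) + 24296) = √(15*(8 + 0) + 24296) = √(15*8 + 24296) = √(120 + 24296) = √24416 = 4*√1526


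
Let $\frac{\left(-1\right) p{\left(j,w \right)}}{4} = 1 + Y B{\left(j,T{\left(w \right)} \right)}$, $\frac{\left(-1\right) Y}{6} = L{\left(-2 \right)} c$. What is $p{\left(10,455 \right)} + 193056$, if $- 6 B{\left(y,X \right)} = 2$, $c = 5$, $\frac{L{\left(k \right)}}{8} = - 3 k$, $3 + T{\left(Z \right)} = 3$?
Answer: $191132$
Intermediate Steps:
$T{\left(Z \right)} = 0$ ($T{\left(Z \right)} = -3 + 3 = 0$)
$L{\left(k \right)} = - 24 k$ ($L{\left(k \right)} = 8 \left(- 3 k\right) = - 24 k$)
$B{\left(y,X \right)} = - \frac{1}{3}$ ($B{\left(y,X \right)} = \left(- \frac{1}{6}\right) 2 = - \frac{1}{3}$)
$Y = -1440$ ($Y = - 6 \left(-24\right) \left(-2\right) 5 = - 6 \cdot 48 \cdot 5 = \left(-6\right) 240 = -1440$)
$p{\left(j,w \right)} = -1924$ ($p{\left(j,w \right)} = - 4 \left(1 - -480\right) = - 4 \left(1 + 480\right) = \left(-4\right) 481 = -1924$)
$p{\left(10,455 \right)} + 193056 = -1924 + 193056 = 191132$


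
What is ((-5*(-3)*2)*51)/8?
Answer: 765/4 ≈ 191.25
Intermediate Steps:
((-5*(-3)*2)*51)/8 = ((15*2)*51)*(⅛) = (30*51)*(⅛) = 1530*(⅛) = 765/4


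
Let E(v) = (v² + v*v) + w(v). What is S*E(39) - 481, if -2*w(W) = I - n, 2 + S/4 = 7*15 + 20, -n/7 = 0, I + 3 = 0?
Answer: 1496921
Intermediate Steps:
I = -3 (I = -3 + 0 = -3)
n = 0 (n = -7*0 = 0)
S = 492 (S = -8 + 4*(7*15 + 20) = -8 + 4*(105 + 20) = -8 + 4*125 = -8 + 500 = 492)
w(W) = 3/2 (w(W) = -(-3 - 1*0)/2 = -(-3 + 0)/2 = -½*(-3) = 3/2)
E(v) = 3/2 + 2*v² (E(v) = (v² + v*v) + 3/2 = (v² + v²) + 3/2 = 2*v² + 3/2 = 3/2 + 2*v²)
S*E(39) - 481 = 492*(3/2 + 2*39²) - 481 = 492*(3/2 + 2*1521) - 481 = 492*(3/2 + 3042) - 481 = 492*(6087/2) - 481 = 1497402 - 481 = 1496921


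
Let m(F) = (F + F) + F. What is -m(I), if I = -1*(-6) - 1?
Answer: -15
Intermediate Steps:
I = 5 (I = 6 - 1 = 5)
m(F) = 3*F (m(F) = 2*F + F = 3*F)
-m(I) = -3*5 = -1*15 = -15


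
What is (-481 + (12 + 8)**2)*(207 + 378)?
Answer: -47385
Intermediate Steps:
(-481 + (12 + 8)**2)*(207 + 378) = (-481 + 20**2)*585 = (-481 + 400)*585 = -81*585 = -47385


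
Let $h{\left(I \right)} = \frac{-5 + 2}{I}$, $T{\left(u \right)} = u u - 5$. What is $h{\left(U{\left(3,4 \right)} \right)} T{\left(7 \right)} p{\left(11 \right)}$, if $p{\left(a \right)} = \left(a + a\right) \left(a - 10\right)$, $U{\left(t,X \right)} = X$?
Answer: $-726$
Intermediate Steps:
$p{\left(a \right)} = 2 a \left(-10 + a\right)$
$T{\left(u \right)} = -5 + u^{2}$ ($T{\left(u \right)} = u^{2} - 5 = -5 + u^{2}$)
$h{\left(I \right)} = - \frac{3}{I}$
$h{\left(U{\left(3,4 \right)} \right)} T{\left(7 \right)} p{\left(11 \right)} = - \frac{3}{4} \left(-5 + 7^{2}\right) 2 \cdot 11 \left(-10 + 11\right) = \left(-3\right) \frac{1}{4} \left(-5 + 49\right) 2 \cdot 11 \cdot 1 = \left(- \frac{3}{4}\right) 44 \cdot 22 = \left(-33\right) 22 = -726$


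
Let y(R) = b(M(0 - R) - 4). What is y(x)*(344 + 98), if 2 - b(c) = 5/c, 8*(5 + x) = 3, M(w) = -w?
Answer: 78676/69 ≈ 1140.2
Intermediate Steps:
x = -37/8 (x = -5 + (⅛)*3 = -5 + 3/8 = -37/8 ≈ -4.6250)
b(c) = 2 - 5/c
y(R) = 2 - 5/(-4 + R) (y(R) = 2 - 5/(-(0 - R) - 4) = 2 - 5/(-(-1)*R - 4) = 2 - 5/(R - 4) = 2 - 5/(-4 + R))
y(x)*(344 + 98) = ((-13 + 2*(-37/8))/(-4 - 37/8))*(344 + 98) = ((-13 - 37/4)/(-69/8))*442 = -8/69*(-89/4)*442 = (178/69)*442 = 78676/69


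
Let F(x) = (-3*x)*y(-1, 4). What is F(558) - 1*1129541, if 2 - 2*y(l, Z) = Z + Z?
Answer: -1124519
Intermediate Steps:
y(l, Z) = 1 - Z (y(l, Z) = 1 - (Z + Z)/2 = 1 - Z)
F(x) = 9*x (F(x) = (-3*x)*(1 - 1*4) = (-3*x)*(1 - 4) = -3*x*(-3) = 9*x)
F(558) - 1*1129541 = 9*558 - 1*1129541 = 5022 - 1129541 = -1124519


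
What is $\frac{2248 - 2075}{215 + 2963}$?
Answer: $\frac{173}{3178} \approx 0.054437$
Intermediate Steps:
$\frac{2248 - 2075}{215 + 2963} = \frac{173}{3178}$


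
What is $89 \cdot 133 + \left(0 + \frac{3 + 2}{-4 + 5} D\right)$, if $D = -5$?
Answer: $11812$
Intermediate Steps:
$89 \cdot 133 + \left(0 + \frac{3 + 2}{-4 + 5} D\right) = 89 \cdot 133 + \left(0 + \frac{3 + 2}{-4 + 5} \left(-5\right)\right) = 11837 + \left(0 + \frac{5}{1} \left(-5\right)\right) = 11837 + \left(0 + 5 \cdot 1 \left(-5\right)\right) = 11837 + \left(0 + 5 \left(-5\right)\right) = 11837 + \left(0 - 25\right) = 11837 - 25 = 11812$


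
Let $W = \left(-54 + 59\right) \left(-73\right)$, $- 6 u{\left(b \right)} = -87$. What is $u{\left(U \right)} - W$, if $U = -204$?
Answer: $\frac{759}{2} \approx 379.5$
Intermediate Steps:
$u{\left(b \right)} = \frac{29}{2}$ ($u{\left(b \right)} = \left(- \frac{1}{6}\right) \left(-87\right) = \frac{29}{2}$)
$W = -365$ ($W = 5 \left(-73\right) = -365$)
$u{\left(U \right)} - W = \frac{29}{2} - -365 = \frac{29}{2} + 365 = \frac{759}{2}$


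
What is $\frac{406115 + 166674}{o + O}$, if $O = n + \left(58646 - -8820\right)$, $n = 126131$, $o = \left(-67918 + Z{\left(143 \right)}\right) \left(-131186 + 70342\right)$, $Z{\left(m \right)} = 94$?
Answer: $\frac{572789}{4126877053} \approx 0.00013879$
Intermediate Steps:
$o = 4126683456$ ($o = \left(-67918 + 94\right) \left(-131186 + 70342\right) = \left(-67824\right) \left(-60844\right) = 4126683456$)
$O = 193597$ ($O = 126131 + \left(58646 - -8820\right) = 126131 + \left(58646 + 8820\right) = 126131 + 67466 = 193597$)
$\frac{406115 + 166674}{o + O} = \frac{406115 + 166674}{4126683456 + 193597} = \frac{572789}{4126877053}$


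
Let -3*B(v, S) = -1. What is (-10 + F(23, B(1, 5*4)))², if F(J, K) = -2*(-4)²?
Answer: 1764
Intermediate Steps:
B(v, S) = ⅓ (B(v, S) = -⅓*(-1) = ⅓)
F(J, K) = -32 (F(J, K) = -2*16 = -32)
(-10 + F(23, B(1, 5*4)))² = (-10 - 32)² = (-42)² = 1764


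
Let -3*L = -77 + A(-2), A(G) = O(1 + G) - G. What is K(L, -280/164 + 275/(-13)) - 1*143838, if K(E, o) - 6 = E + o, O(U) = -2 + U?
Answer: -76660783/533 ≈ -1.4383e+5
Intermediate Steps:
A(G) = -1 (A(G) = (-2 + (1 + G)) - G = (-1 + G) - G = -1)
L = 26 (L = -(-77 - 1)/3 = -⅓*(-78) = 26)
K(E, o) = 6 + E + o (K(E, o) = 6 + (E + o) = 6 + E + o)
K(L, -280/164 + 275/(-13)) - 1*143838 = (6 + 26 + (-280/164 + 275/(-13))) - 1*143838 = (6 + 26 + (-280*1/164 + 275*(-1/13))) - 143838 = (6 + 26 + (-70/41 - 275/13)) - 143838 = (6 + 26 - 12185/533) - 143838 = 4871/533 - 143838 = -76660783/533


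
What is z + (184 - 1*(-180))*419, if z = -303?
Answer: 152213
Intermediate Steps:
z + (184 - 1*(-180))*419 = -303 + (184 - 1*(-180))*419 = -303 + (184 + 180)*419 = -303 + 364*419 = -303 + 152516 = 152213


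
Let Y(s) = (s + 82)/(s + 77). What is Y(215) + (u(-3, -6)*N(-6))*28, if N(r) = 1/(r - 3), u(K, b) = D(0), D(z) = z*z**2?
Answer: 297/292 ≈ 1.0171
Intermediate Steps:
D(z) = z**3
u(K, b) = 0 (u(K, b) = 0**3 = 0)
N(r) = 1/(-3 + r)
Y(s) = (82 + s)/(77 + s)
Y(215) + (u(-3, -6)*N(-6))*28 = (82 + 215)/(77 + 215) + (0/(-3 - 6))*28 = 297/292 + (0/(-9))*28 = (1/292)*297 + (0*(-1/9))*28 = 297/292 + 0*28 = 297/292 + 0 = 297/292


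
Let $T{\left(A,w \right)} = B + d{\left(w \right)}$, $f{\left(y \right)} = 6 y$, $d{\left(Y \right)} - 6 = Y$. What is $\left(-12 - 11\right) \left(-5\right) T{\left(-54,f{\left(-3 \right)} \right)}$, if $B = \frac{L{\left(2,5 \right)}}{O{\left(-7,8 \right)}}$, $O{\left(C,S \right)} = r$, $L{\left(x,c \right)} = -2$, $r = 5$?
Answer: $-1426$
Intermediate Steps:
$d{\left(Y \right)} = 6 + Y$
$O{\left(C,S \right)} = 5$
$B = - \frac{2}{5} \approx -0.4$
$T{\left(A,w \right)} = \frac{28}{5} + w$ ($T{\left(A,w \right)} = - \frac{2}{5} + \left(6 + w\right) = \frac{28}{5} + w$)
$\left(-12 - 11\right) \left(-5\right) T{\left(-54,f{\left(-3 \right)} \right)} = \left(-12 - 11\right) \left(-5\right) \left(\frac{28}{5} + 6 \left(-3\right)\right) = \left(-23\right) \left(-5\right) \left(\frac{28}{5} - 18\right) = 115 \left(- \frac{62}{5}\right) = -1426$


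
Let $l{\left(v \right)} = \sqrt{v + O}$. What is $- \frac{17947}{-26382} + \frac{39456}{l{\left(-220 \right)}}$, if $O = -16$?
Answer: $\frac{17947}{26382} - \frac{19728 i \sqrt{59}}{59} \approx 0.68027 - 2568.4 i$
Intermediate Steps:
$l{\left(v \right)} = \sqrt{-16 + v}$ ($l{\left(v \right)} = \sqrt{v - 16} = \sqrt{-16 + v}$)
$- \frac{17947}{-26382} + \frac{39456}{l{\left(-220 \right)}} = - \frac{17947}{-26382} + \frac{39456}{\sqrt{-16 - 220}} = \left(-17947\right) \left(- \frac{1}{26382}\right) + \frac{39456}{\sqrt{-236}} = \frac{17947}{26382} + \frac{39456}{2 i \sqrt{59}} = \frac{17947}{26382} + 39456 \left(- \frac{i \sqrt{59}}{118}\right) = \frac{17947}{26382} - \frac{19728 i \sqrt{59}}{59}$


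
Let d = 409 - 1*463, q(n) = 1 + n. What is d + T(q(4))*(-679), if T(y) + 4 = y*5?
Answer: -14313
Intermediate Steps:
T(y) = -4 + 5*y (T(y) = -4 + y*5 = -4 + 5*y)
d = -54 (d = 409 - 463 = -54)
d + T(q(4))*(-679) = -54 + (-4 + 5*(1 + 4))*(-679) = -54 + (-4 + 5*5)*(-679) = -54 + (-4 + 25)*(-679) = -54 + 21*(-679) = -54 - 14259 = -14313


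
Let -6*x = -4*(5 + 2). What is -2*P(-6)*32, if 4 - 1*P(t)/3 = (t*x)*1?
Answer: -6144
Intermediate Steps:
x = 14/3 (x = -(-2)*(5 + 2)/3 = -(-2)*7/3 = -1/6*(-28) = 14/3 ≈ 4.6667)
P(t) = 12 - 14*t (P(t) = 12 - 3*t*(14/3) = 12 - 3*14*t/3 = 12 - 14*t)
-2*P(-6)*32 = -2*(12 - 14*(-6))*32 = -2*(12 + 84)*32 = -2*96*32 = -192*32 = -6144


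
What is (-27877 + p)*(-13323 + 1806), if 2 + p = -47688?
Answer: 870305139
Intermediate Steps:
p = -47690 (p = -2 - 47688 = -47690)
(-27877 + p)*(-13323 + 1806) = (-27877 - 47690)*(-13323 + 1806) = -75567*(-11517) = 870305139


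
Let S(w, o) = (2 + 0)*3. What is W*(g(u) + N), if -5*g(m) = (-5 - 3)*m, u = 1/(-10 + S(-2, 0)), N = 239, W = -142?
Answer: -169406/5 ≈ -33881.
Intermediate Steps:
S(w, o) = 6 (S(w, o) = 2*3 = 6)
u = -1/4 (u = 1/(-10 + 6) = 1/(-4) = -1/4 ≈ -0.25000)
g(m) = 8*m/5 (g(m) = -(-5 - 3)*m/5 = -(-8)*m/5 = 8*m/5)
W*(g(u) + N) = -142*((8/5)*(-1/4) + 239) = -142*(-2/5 + 239) = -142*1193/5 = -169406/5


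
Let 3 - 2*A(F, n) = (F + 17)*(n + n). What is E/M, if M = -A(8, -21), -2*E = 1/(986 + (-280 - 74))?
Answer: 1/665496 ≈ 1.5026e-6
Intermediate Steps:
A(F, n) = 3/2 - n*(17 + F) (A(F, n) = 3/2 - (F + 17)*(n + n)/2 = 3/2 - (17 + F)*2*n/2 = 3/2 - n*(17 + F))
E = -1/1264 (E = -1/(2*(986 + (-280 - 74))) = -1/(2*(986 - 354)) = -½/632 = -½*1/632 = -1/1264 ≈ -0.00079114)
M = -1053/2 (M = -(3/2 - 17*(-21) - 1*8*(-21)) = -(3/2 + 357 + 168) = -1*1053/2 = -1053/2 ≈ -526.50)
E/M = -1/(1264*(-1053/2)) = -1/1264*(-2/1053) = 1/665496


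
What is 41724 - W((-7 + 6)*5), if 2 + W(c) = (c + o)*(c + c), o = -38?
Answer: 41296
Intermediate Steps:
W(c) = -2 + 2*c*(-38 + c) (W(c) = -2 + (c - 38)*(c + c) = -2 + (-38 + c)*(2*c) = -2 + 2*c*(-38 + c))
41724 - W((-7 + 6)*5) = 41724 - (-2 - 76*(-7 + 6)*5 + 2*((-7 + 6)*5)²) = 41724 - (-2 - (-76)*5 + 2*(-1*5)²) = 41724 - (-2 - 76*(-5) + 2*(-5)²) = 41724 - (-2 + 380 + 2*25) = 41724 - (-2 + 380 + 50) = 41724 - 1*428 = 41724 - 428 = 41296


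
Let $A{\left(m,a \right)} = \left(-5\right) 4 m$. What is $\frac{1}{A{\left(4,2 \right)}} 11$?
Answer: $- \frac{11}{80} \approx -0.1375$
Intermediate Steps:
$A{\left(m,a \right)} = - 20 m$
$\frac{1}{A{\left(4,2 \right)}} 11 = \frac{1}{\left(-20\right) 4} \cdot 11 = \frac{1}{-80} \cdot 11 = \left(- \frac{1}{80}\right) 11 = - \frac{11}{80}$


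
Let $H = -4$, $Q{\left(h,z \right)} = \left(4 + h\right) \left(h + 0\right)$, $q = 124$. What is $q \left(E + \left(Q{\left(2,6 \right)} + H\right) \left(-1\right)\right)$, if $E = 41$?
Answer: $4092$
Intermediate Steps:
$Q{\left(h,z \right)} = h \left(4 + h\right)$ ($Q{\left(h,z \right)} = \left(4 + h\right) h = h \left(4 + h\right)$)
$q \left(E + \left(Q{\left(2,6 \right)} + H\right) \left(-1\right)\right) = 124 \left(41 + \left(2 \left(4 + 2\right) - 4\right) \left(-1\right)\right) = 124 \left(41 + \left(2 \cdot 6 - 4\right) \left(-1\right)\right) = 124 \left(41 + \left(12 - 4\right) \left(-1\right)\right) = 124 \left(41 + 8 \left(-1\right)\right) = 124 \left(41 - 8\right) = 124 \cdot 33 = 4092$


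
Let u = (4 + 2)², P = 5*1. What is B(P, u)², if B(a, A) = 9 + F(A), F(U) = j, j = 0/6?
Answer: 81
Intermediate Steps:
j = 0 (j = 0*(⅙) = 0)
F(U) = 0
P = 5
u = 36 (u = 6² = 36)
B(a, A) = 9 (B(a, A) = 9 + 0 = 9)
B(P, u)² = 9² = 81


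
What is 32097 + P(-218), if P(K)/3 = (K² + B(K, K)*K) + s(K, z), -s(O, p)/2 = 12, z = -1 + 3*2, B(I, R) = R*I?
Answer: -30906099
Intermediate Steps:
B(I, R) = I*R
z = 5 (z = -1 + 6 = 5)
s(O, p) = -24 (s(O, p) = -2*12 = -24)
P(K) = -72 + 3*K² + 3*K³ (P(K) = 3*((K² + (K*K)*K) - 24) = 3*((K² + K²*K) - 24) = 3*((K² + K³) - 24) = 3*(-24 + K² + K³) = -72 + 3*K² + 3*K³)
32097 + P(-218) = 32097 + (-72 + 3*(-218)² + 3*(-218)³) = 32097 + (-72 + 3*47524 + 3*(-10360232)) = 32097 + (-72 + 142572 - 31080696) = 32097 - 30938196 = -30906099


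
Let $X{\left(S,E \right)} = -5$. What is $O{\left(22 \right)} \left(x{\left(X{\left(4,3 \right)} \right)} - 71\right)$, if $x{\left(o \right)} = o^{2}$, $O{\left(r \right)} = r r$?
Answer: $-22264$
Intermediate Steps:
$O{\left(r \right)} = r^{2}$
$O{\left(22 \right)} \left(x{\left(X{\left(4,3 \right)} \right)} - 71\right) = 22^{2} \left(\left(-5\right)^{2} - 71\right) = 484 \left(25 - 71\right) = 484 \left(-46\right) = -22264$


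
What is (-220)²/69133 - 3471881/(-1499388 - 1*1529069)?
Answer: 386598867973/209366317781 ≈ 1.8465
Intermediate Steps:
(-220)²/69133 - 3471881/(-1499388 - 1*1529069) = 48400*(1/69133) - 3471881/(-1499388 - 1529069) = 48400/69133 - 3471881/(-3028457) = 48400/69133 - 3471881*(-1/3028457) = 48400/69133 + 3471881/3028457 = 386598867973/209366317781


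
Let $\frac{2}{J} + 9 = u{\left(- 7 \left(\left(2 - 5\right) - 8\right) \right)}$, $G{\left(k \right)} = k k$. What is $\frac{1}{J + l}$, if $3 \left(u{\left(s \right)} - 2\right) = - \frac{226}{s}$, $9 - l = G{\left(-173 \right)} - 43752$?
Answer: $\frac{1843}{25491914} \approx 7.2297 \cdot 10^{-5}$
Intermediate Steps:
$G{\left(k \right)} = k^{2}$
$l = 13832$ ($l = 9 - \left(\left(-173\right)^{2} - 43752\right) = 9 - \left(29929 - 43752\right) = 9 - -13823 = 9 + 13823 = 13832$)
$u{\left(s \right)} = 2 - \frac{226}{3 s}$ ($u{\left(s \right)} = 2 + \frac{\left(-226\right) \frac{1}{s}}{3} = 2 - \frac{226}{3 s}$)
$J = - \frac{462}{1843}$ ($J = \frac{2}{-9 + \left(2 - \frac{226}{3 \left(- 7 \left(\left(2 - 5\right) - 8\right)\right)}\right)} = \frac{2}{-9 + \left(2 - \frac{226}{3 \left(- 7 \left(-3 - 8\right)\right)}\right)} = \frac{2}{-9 + \left(2 - \frac{226}{3 \left(\left(-7\right) \left(-11\right)\right)}\right)} = \frac{2}{-9 + \left(2 - \frac{226}{3 \cdot 77}\right)} = \frac{2}{-9 + \left(2 - \frac{226}{231}\right)} = \frac{2}{-9 + \frac{236}{231}} = \frac{2}{- \frac{1843}{231}} = 2 \left(- \frac{231}{1843}\right) = - \frac{462}{1843} \approx -0.25068$)
$\frac{1}{J + l} = \frac{1}{- \frac{462}{1843} + 13832} = \frac{1}{\frac{25491914}{1843}} = \frac{1843}{25491914}$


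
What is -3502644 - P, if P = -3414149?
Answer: -88495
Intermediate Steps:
-3502644 - P = -3502644 - 1*(-3414149) = -3502644 + 3414149 = -88495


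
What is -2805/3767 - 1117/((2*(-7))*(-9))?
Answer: -4561169/474642 ≈ -9.6097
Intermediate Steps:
-2805/3767 - 1117/((2*(-7))*(-9)) = -2805*1/3767 - 1117/((-14*(-9))) = -2805/3767 - 1117/126 = -4561169/474642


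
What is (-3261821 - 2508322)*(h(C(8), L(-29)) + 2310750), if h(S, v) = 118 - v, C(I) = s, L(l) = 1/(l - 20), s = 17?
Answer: -653367907662219/49 ≈ -1.3334e+13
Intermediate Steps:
L(l) = 1/(-20 + l)
C(I) = 17
(-3261821 - 2508322)*(h(C(8), L(-29)) + 2310750) = (-3261821 - 2508322)*((118 - 1/(-20 - 29)) + 2310750) = -5770143*((118 - 1/(-49)) + 2310750) = -5770143*((118 - 1*(-1/49)) + 2310750) = -5770143*((118 + 1/49) + 2310750) = -5770143*(5783/49 + 2310750) = -5770143*113232533/49 = -653367907662219/49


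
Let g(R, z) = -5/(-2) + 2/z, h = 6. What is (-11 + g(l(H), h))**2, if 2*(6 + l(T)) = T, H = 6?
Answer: 2401/36 ≈ 66.694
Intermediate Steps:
l(T) = -6 + T/2
g(R, z) = 5/2 + 2/z (g(R, z) = -5*(-1/2) + 2/z = 5/2 + 2/z)
(-11 + g(l(H), h))**2 = (-11 + (5/2 + 2/6))**2 = (-11 + (5/2 + 2*(1/6)))**2 = (-11 + (5/2 + 1/3))**2 = (-11 + 17/6)**2 = (-49/6)**2 = 2401/36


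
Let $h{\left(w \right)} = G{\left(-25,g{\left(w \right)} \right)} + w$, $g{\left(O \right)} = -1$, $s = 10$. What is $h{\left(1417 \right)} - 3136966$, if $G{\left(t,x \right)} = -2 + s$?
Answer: $-3135541$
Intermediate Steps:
$G{\left(t,x \right)} = 8$ ($G{\left(t,x \right)} = -2 + 10 = 8$)
$h{\left(w \right)} = 8 + w$
$h{\left(1417 \right)} - 3136966 = \left(8 + 1417\right) - 3136966 = 1425 - 3136966 = -3135541$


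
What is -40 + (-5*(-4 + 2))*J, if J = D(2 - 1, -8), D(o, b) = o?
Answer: -30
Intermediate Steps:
J = 1 (J = 2 - 1 = 1)
-40 + (-5*(-4 + 2))*J = -40 - 5*(-4 + 2)*1 = -40 - 5*(-2)*1 = -40 + 10*1 = -40 + 10 = -30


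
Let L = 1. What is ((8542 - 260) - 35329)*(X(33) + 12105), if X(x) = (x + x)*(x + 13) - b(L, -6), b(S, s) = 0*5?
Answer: -409518627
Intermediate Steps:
b(S, s) = 0
X(x) = 2*x*(13 + x) (X(x) = (x + x)*(x + 13) - 1*0 = (2*x)*(13 + x) + 0 = 2*x*(13 + x) + 0 = 2*x*(13 + x))
((8542 - 260) - 35329)*(X(33) + 12105) = ((8542 - 260) - 35329)*(2*33*(13 + 33) + 12105) = (8282 - 35329)*(2*33*46 + 12105) = -27047*(3036 + 12105) = -27047*15141 = -409518627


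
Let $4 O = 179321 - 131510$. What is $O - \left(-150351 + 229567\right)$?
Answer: $- \frac{269053}{4} \approx -67263.0$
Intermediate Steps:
$O = \frac{47811}{4}$ ($O = \frac{179321 - 131510}{4} = \frac{1}{4} \cdot 47811 = \frac{47811}{4} \approx 11953.0$)
$O - \left(-150351 + 229567\right) = \frac{47811}{4} - \left(-150351 + 229567\right) = \frac{47811}{4} - 79216 = - \frac{269053}{4}$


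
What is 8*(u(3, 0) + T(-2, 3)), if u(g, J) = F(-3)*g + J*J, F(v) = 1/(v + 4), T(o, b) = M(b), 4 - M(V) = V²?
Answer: -16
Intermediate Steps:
M(V) = 4 - V²
T(o, b) = 4 - b²
F(v) = 1/(4 + v)
u(g, J) = g + J² (u(g, J) = g/(4 - 3) + J*J = g/1 + J² = 1*g + J² = g + J²)
8*(u(3, 0) + T(-2, 3)) = 8*((3 + 0²) + (4 - 1*3²)) = 8*((3 + 0) + (4 - 1*9)) = 8*(3 + (4 - 9)) = 8*(3 - 5) = 8*(-2) = -16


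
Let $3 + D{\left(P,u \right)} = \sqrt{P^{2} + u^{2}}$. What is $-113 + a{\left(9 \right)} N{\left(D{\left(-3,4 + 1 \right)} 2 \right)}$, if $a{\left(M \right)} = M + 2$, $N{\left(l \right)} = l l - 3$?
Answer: $1746 - 264 \sqrt{34} \approx 206.63$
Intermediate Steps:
$D{\left(P,u \right)} = -3 + \sqrt{P^{2} + u^{2}}$
$N{\left(l \right)} = -3 + l^{2}$ ($N{\left(l \right)} = l^{2} - 3 = -3 + l^{2}$)
$a{\left(M \right)} = 2 + M$
$-113 + a{\left(9 \right)} N{\left(D{\left(-3,4 + 1 \right)} 2 \right)} = -113 + \left(2 + 9\right) \left(-3 + \left(\left(-3 + \sqrt{\left(-3\right)^{2} + \left(4 + 1\right)^{2}}\right) 2\right)^{2}\right) = -113 + 11 \left(-3 + \left(\left(-3 + \sqrt{9 + 5^{2}}\right) 2\right)^{2}\right) = -113 + 11 \left(-3 + \left(\left(-3 + \sqrt{9 + 25}\right) 2\right)^{2}\right) = -113 + 11 \left(-3 + \left(\left(-3 + \sqrt{34}\right) 2\right)^{2}\right) = -113 + 11 \left(-3 + \left(-6 + 2 \sqrt{34}\right)^{2}\right) = -113 - \left(33 - 11 \left(-6 + 2 \sqrt{34}\right)^{2}\right) = -146 + 11 \left(-6 + 2 \sqrt{34}\right)^{2}$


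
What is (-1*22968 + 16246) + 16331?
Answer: 9609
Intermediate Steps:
(-1*22968 + 16246) + 16331 = (-22968 + 16246) + 16331 = -6722 + 16331 = 9609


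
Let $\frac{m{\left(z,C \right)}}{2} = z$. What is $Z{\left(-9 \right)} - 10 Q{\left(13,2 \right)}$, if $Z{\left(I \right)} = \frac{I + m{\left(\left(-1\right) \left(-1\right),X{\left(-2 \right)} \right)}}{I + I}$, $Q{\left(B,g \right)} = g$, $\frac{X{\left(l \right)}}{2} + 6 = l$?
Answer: $- \frac{353}{18} \approx -19.611$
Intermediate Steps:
$X{\left(l \right)} = -12 + 2 l$
$m{\left(z,C \right)} = 2 z$
$Z{\left(I \right)} = \frac{2 + I}{2 I}$ ($Z{\left(I \right)} = \frac{I + 2 \left(\left(-1\right) \left(-1\right)\right)}{I + I} = \frac{I + 2 \cdot 1}{2 I} = \left(I + 2\right) \frac{1}{2 I} = \left(2 + I\right) \frac{1}{2 I} = \frac{2 + I}{2 I}$)
$Z{\left(-9 \right)} - 10 Q{\left(13,2 \right)} = \frac{2 - 9}{2 \left(-9\right)} - 20 = \frac{1}{2} \left(- \frac{1}{9}\right) \left(-7\right) - 20 = \frac{7}{18} - 20 = - \frac{353}{18}$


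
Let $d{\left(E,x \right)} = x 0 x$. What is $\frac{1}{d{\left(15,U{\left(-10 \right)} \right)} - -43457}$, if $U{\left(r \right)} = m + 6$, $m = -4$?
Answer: $\frac{1}{43457} \approx 2.3011 \cdot 10^{-5}$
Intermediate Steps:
$U{\left(r \right)} = 2$ ($U{\left(r \right)} = -4 + 6 = 2$)
$d{\left(E,x \right)} = 0$ ($d{\left(E,x \right)} = 0 x = 0$)
$\frac{1}{d{\left(15,U{\left(-10 \right)} \right)} - -43457} = \frac{1}{0 - -43457} = \frac{1}{0 + 43457} = \frac{1}{43457}$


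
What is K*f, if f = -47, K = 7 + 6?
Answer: -611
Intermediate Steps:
K = 13
K*f = 13*(-47) = -611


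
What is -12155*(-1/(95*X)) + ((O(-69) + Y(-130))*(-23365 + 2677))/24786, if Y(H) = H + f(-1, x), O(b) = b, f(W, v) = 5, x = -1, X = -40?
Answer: 498330659/3139560 ≈ 158.73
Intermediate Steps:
Y(H) = 5 + H (Y(H) = H + 5 = 5 + H)
-12155*(-1/(95*X)) + ((O(-69) + Y(-130))*(-23365 + 2677))/24786 = -12155/((-40*(-95))) + ((-69 + (5 - 130))*(-23365 + 2677))/24786 = -12155/3800 + ((-69 - 125)*(-20688))*(1/24786) = -12155*1/3800 - 194*(-20688)*(1/24786) = -2431/760 + 4013472*(1/24786) = -2431/760 + 668912/4131 = 498330659/3139560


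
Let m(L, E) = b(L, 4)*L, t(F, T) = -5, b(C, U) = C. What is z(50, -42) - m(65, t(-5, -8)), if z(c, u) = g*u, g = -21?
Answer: -3343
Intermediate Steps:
m(L, E) = L² (m(L, E) = L*L = L²)
z(c, u) = -21*u
z(50, -42) - m(65, t(-5, -8)) = -21*(-42) - 1*65² = 882 - 1*4225 = 882 - 4225 = -3343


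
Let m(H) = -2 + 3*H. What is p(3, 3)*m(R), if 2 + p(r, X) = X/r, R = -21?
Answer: 65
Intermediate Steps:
p(r, X) = -2 + X/r
p(3, 3)*m(R) = (-2 + 3/3)*(-2 + 3*(-21)) = (-2 + 3*(⅓))*(-2 - 63) = (-2 + 1)*(-65) = -1*(-65) = 65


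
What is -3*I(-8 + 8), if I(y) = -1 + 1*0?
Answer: 3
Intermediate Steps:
I(y) = -1 (I(y) = -1 + 0 = -1)
-3*I(-8 + 8) = -3*(-1) = 3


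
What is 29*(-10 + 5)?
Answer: -145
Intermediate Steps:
29*(-10 + 5) = 29*(-5) = -145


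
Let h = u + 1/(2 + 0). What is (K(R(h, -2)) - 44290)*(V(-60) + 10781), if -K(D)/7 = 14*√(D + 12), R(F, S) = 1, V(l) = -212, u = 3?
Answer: -468101010 - 1035762*√13 ≈ -4.7184e+8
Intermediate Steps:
h = 7/2 (h = 3 + 1/(2 + 0) = 3 + 1/2 = 3 + ½ = 7/2 ≈ 3.5000)
K(D) = -98*√(12 + D) (K(D) = -98*√(D + 12) = -98*√(12 + D))
(K(R(h, -2)) - 44290)*(V(-60) + 10781) = (-98*√(12 + 1) - 44290)*(-212 + 10781) = (-98*√13 - 44290)*10569 = (-44290 - 98*√13)*10569 = -468101010 - 1035762*√13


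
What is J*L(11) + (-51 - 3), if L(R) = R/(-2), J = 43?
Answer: -581/2 ≈ -290.50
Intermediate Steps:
L(R) = -R/2 (L(R) = R*(-½) = -R/2)
J*L(11) + (-51 - 3) = 43*(-½*11) + (-51 - 3) = 43*(-11/2) - 54 = -473/2 - 54 = -581/2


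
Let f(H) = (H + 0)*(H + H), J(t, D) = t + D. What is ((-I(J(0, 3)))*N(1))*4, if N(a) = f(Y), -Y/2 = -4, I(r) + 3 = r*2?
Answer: -1536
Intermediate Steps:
J(t, D) = D + t
I(r) = -3 + 2*r (I(r) = -3 + r*2 = -3 + 2*r)
Y = 8 (Y = -2*(-4) = 8)
f(H) = 2*H**2 (f(H) = H*(2*H) = 2*H**2)
N(a) = 128 (N(a) = 2*8**2 = 2*64 = 128)
((-I(J(0, 3)))*N(1))*4 = (-(-3 + 2*(3 + 0))*128)*4 = (-(-3 + 2*3)*128)*4 = (-(-3 + 6)*128)*4 = (-1*3*128)*4 = -3*128*4 = -384*4 = -1536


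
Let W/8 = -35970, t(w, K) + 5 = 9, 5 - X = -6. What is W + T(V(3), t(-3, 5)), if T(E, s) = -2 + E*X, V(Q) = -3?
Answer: -287795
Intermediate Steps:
X = 11 (X = 5 - 1*(-6) = 5 + 6 = 11)
t(w, K) = 4 (t(w, K) = -5 + 9 = 4)
T(E, s) = -2 + 11*E (T(E, s) = -2 + E*11 = -2 + 11*E)
W = -287760 (W = 8*(-35970) = -287760)
W + T(V(3), t(-3, 5)) = -287760 + (-2 + 11*(-3)) = -287760 + (-2 - 33) = -287760 - 35 = -287795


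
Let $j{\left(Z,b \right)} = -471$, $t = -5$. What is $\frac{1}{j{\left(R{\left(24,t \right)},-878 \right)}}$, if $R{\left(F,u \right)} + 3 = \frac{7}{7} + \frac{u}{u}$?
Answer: $- \frac{1}{471} \approx -0.0021231$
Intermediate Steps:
$R{\left(F,u \right)} = -1$ ($R{\left(F,u \right)} = -3 + \left(\frac{7}{7} + \frac{u}{u}\right) = -3 + \left(7 \cdot \frac{1}{7} + 1\right) = -3 + \left(1 + 1\right) = -3 + 2 = -1$)
$\frac{1}{j{\left(R{\left(24,t \right)},-878 \right)}} = \frac{1}{-471} = - \frac{1}{471}$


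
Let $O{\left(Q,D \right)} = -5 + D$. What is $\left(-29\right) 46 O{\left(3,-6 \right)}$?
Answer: $14674$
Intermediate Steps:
$\left(-29\right) 46 O{\left(3,-6 \right)} = \left(-29\right) 46 \left(-5 - 6\right) = \left(-1334\right) \left(-11\right) = 14674$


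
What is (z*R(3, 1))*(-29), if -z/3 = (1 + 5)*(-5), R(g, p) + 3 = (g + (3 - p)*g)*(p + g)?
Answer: -86130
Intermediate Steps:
R(g, p) = -3 + (g + p)*(g + g*(3 - p)) (R(g, p) = -3 + (g + (3 - p)*g)*(p + g) = -3 + (g + g*(3 - p))*(g + p) = -3 + (g + p)*(g + g*(3 - p)))
z = 90 (z = -3*(1 + 5)*(-5) = -18*(-5) = -3*(-30) = 90)
(z*R(3, 1))*(-29) = (90*(-3 + 4*3² - 1*3*1² - 1*1*3² + 4*3*1))*(-29) = (90*(-3 + 4*9 - 1*3*1 - 1*1*9 + 12))*(-29) = (90*(-3 + 36 - 3 - 9 + 12))*(-29) = (90*33)*(-29) = 2970*(-29) = -86130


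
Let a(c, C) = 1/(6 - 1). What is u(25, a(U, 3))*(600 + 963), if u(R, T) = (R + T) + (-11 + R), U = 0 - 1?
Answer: 306348/5 ≈ 61270.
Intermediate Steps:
U = -1
a(c, C) = 1/5
u(R, T) = -11 + T + 2*R
u(25, a(U, 3))*(600 + 963) = (-11 + 1/5 + 2*25)*(600 + 963) = (-11 + 1/5 + 50)*1563 = (196/5)*1563 = 306348/5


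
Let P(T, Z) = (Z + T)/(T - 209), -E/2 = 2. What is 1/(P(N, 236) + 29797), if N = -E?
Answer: 41/1221629 ≈ 3.3562e-5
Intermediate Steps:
E = -4 (E = -2*2 = -4)
N = 4 (N = -1*(-4) = 4)
P(T, Z) = (T + Z)/(-209 + T)
1/(P(N, 236) + 29797) = 1/((4 + 236)/(-209 + 4) + 29797) = 1/(240/(-205) + 29797) = 1/(-1/205*240 + 29797) = 1/(-48/41 + 29797) = 1/(1221629/41) = 41/1221629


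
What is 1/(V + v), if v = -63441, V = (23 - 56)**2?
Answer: -1/62352 ≈ -1.6038e-5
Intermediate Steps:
V = 1089 (V = (-33)**2 = 1089)
1/(V + v) = 1/(1089 - 63441) = 1/(-62352) = -1/62352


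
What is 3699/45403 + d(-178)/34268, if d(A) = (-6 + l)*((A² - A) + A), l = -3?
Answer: -3205045134/388967501 ≈ -8.2399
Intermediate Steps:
d(A) = -9*A² (d(A) = (-6 - 3)*((A² - A) + A) = -9*A²)
3699/45403 + d(-178)/34268 = 3699/45403 - 9*(-178)²/34268 = 3699*(1/45403) - 9*31684*(1/34268) = 3699/45403 - 285156*1/34268 = 3699/45403 - 71289/8567 = -3205045134/388967501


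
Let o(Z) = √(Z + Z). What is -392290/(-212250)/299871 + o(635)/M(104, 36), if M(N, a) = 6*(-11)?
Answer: 39229/6364761975 - √1270/66 ≈ -0.53995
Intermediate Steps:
M(N, a) = -66
o(Z) = √2*√Z (o(Z) = √(2*Z) = √2*√Z)
-392290/(-212250)/299871 + o(635)/M(104, 36) = -392290/(-212250)/299871 + (√2*√635)/(-66) = -392290*(-1/212250)*(1/299871) + √1270*(-1/66) = (39229/21225)*(1/299871) - √1270/66 = 39229/6364761975 - √1270/66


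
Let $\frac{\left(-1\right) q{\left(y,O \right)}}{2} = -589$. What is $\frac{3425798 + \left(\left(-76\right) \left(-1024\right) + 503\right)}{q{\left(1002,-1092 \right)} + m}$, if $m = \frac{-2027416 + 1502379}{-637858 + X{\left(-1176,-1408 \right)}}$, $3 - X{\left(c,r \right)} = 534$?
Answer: $\frac{131587932625}{44267487} \approx 2972.6$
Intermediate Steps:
$X{\left(c,r \right)} = -531$ ($X{\left(c,r \right)} = 3 - 534 = -531$)
$m = \frac{525037}{638389}$ ($m = \frac{-2027416 + 1502379}{-637858 - 531} = - \frac{525037}{-638389} = \left(-525037\right) \left(- \frac{1}{638389}\right) = \frac{525037}{638389} \approx 0.82244$)
$q{\left(y,O \right)} = 1178$ ($q{\left(y,O \right)} = \left(-2\right) \left(-589\right) = 1178$)
$\frac{3425798 + \left(\left(-76\right) \left(-1024\right) + 503\right)}{q{\left(1002,-1092 \right)} + m} = \frac{3425798 + \left(\left(-76\right) \left(-1024\right) + 503\right)}{1178 + \frac{525037}{638389}} = \frac{3425798 + \left(77824 + 503\right)}{\frac{752547279}{638389}} = \left(3425798 + 78327\right) \frac{638389}{752547279} = 3504125 \cdot \frac{638389}{752547279} = \frac{131587932625}{44267487}$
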